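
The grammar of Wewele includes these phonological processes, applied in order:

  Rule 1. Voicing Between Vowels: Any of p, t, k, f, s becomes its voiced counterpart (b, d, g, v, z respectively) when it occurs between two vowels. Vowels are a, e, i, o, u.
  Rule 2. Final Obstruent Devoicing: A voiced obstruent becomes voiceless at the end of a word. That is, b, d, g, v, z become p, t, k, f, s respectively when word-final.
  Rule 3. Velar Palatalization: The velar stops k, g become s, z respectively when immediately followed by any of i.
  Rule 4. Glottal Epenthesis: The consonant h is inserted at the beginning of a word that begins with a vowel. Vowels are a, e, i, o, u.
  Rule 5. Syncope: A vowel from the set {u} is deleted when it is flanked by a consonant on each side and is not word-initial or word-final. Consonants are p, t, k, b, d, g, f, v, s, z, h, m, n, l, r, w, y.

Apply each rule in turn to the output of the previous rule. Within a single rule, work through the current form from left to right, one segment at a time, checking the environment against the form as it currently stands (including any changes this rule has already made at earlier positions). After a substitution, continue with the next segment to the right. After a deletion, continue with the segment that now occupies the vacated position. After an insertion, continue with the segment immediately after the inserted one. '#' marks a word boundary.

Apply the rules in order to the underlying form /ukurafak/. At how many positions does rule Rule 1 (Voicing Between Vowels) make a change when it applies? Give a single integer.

Rule 1 Voicing Between Vowels: [ukurafak] → [uguravak]
Rule 2 Final Obstruent Devoicing: no change — [uguravak]
Rule 3 Velar Palatalization: no change — [uguravak]
Rule 4 Glottal Epenthesis: [uguravak] → [huguravak]
Rule 5 Syncope: [huguravak] → [hgravak]
Rule Rule 1 changed 2 position(s).

2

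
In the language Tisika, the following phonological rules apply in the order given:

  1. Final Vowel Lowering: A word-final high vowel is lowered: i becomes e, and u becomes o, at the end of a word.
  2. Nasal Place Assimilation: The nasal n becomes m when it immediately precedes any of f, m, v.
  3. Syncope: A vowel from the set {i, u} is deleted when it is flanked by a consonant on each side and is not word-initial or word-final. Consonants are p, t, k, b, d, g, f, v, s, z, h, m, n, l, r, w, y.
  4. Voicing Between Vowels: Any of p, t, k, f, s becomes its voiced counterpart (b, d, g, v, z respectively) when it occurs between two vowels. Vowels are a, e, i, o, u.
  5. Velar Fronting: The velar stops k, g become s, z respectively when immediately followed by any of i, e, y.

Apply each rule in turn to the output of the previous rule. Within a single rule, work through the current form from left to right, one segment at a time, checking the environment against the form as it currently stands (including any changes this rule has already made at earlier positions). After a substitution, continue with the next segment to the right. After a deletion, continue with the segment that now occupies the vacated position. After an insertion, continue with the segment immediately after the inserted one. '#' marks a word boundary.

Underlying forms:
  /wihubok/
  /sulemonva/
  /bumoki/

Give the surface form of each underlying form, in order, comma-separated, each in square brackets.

[whbok], [slemomva], [bmoze]

/wihubok/:
  1 Final Vowel Lowering: no change — [wihubok]
  2 Nasal Place Assimilation: no change — [wihubok]
  3 Syncope: [wihubok] → [whbok]
  4 Voicing Between Vowels: no change — [whbok]
  5 Velar Fronting: no change — [whbok]
/sulemonva/:
  1 Final Vowel Lowering: no change — [sulemonva]
  2 Nasal Place Assimilation: [sulemonva] → [sulemomva]
  3 Syncope: [sulemomva] → [slemomva]
  4 Voicing Between Vowels: no change — [slemomva]
  5 Velar Fronting: no change — [slemomva]
/bumoki/:
  1 Final Vowel Lowering: [bumoki] → [bumoke]
  2 Nasal Place Assimilation: no change — [bumoke]
  3 Syncope: [bumoke] → [bmoke]
  4 Voicing Between Vowels: [bmoke] → [bmoge]
  5 Velar Fronting: [bmoge] → [bmoze]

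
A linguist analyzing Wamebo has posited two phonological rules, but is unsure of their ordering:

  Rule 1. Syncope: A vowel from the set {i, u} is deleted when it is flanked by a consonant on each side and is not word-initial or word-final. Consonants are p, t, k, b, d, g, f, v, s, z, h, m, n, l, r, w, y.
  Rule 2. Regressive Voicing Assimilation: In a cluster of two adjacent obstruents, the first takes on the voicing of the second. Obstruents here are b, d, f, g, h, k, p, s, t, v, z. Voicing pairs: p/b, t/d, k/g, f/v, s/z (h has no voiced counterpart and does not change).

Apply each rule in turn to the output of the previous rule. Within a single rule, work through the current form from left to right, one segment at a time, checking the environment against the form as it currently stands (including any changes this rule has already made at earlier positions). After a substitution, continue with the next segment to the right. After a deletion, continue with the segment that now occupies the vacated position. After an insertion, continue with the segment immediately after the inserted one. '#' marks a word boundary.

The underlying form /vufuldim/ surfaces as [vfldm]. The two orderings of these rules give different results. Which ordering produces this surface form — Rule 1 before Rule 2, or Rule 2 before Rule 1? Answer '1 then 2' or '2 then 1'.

2 then 1

Order 1 then 2:
  1 Syncope: [vufuldim] → [vfldm]
  2 Regressive Voicing Assimilation: [vfldm] → [ffldm]
  result: [ffldm]
Order 2 then 1:
  2 Regressive Voicing Assimilation: no change — [vufuldim]
  1 Syncope: [vufuldim] → [vfldm]
  result: [vfldm]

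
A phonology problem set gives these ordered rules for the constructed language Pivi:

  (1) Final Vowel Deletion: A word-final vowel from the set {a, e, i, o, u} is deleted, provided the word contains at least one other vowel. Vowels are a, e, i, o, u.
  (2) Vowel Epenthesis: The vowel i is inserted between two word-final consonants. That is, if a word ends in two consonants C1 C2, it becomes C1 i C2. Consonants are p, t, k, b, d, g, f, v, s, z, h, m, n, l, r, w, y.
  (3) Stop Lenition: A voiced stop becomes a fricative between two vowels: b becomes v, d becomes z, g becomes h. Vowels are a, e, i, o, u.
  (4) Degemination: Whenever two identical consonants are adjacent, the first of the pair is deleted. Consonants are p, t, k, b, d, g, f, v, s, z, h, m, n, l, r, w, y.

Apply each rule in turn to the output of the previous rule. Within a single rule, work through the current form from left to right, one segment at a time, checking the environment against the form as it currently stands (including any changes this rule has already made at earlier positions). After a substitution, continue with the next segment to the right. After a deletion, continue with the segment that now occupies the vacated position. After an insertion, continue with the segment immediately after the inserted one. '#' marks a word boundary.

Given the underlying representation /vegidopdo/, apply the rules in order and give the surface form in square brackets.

[vehizopid]

(1) Final Vowel Deletion: [vegidopdo] → [vegidopd]
(2) Vowel Epenthesis: [vegidopd] → [vegidopid]
(3) Stop Lenition: [vegidopid] → [vehizopid]
(4) Degemination: no change — [vehizopid]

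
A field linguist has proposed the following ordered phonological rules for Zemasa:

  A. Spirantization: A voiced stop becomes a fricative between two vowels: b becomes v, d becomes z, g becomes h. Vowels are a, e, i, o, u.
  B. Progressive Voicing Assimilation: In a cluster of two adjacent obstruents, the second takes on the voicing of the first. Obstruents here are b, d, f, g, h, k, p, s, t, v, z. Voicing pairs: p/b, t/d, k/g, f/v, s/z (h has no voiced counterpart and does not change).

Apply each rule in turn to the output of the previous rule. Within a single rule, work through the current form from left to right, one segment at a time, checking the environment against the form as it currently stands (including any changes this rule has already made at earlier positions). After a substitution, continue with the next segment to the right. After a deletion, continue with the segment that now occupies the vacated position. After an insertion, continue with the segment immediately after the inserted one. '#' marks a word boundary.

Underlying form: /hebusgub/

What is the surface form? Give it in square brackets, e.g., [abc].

[hevuskub]

A Spirantization: [hebusgub] → [hevusgub]
B Progressive Voicing Assimilation: [hevusgub] → [hevuskub]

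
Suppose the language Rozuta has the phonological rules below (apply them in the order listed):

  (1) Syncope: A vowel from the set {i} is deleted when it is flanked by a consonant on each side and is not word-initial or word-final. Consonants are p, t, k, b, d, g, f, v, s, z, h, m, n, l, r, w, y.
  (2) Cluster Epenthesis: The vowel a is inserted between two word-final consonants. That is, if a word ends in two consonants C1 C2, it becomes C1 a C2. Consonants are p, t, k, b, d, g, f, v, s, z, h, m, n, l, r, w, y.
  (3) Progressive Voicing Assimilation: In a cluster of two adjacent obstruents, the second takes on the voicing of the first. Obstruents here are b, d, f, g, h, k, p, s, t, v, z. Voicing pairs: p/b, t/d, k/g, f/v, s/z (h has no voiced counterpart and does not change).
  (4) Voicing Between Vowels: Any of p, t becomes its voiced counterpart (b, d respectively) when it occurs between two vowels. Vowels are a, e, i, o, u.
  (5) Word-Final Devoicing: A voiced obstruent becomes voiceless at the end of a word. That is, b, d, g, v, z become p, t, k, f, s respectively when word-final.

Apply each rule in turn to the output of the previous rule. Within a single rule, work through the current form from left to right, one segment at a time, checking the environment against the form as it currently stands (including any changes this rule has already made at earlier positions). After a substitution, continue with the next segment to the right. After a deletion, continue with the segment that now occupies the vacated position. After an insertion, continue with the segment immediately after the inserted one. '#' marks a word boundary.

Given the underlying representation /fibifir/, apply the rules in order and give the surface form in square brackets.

[fpfar]

(1) Syncope: [fibifir] → [fbfr]
(2) Cluster Epenthesis: [fbfr] → [fbfar]
(3) Progressive Voicing Assimilation: [fbfar] → [fpfar]
(4) Voicing Between Vowels: no change — [fpfar]
(5) Word-Final Devoicing: no change — [fpfar]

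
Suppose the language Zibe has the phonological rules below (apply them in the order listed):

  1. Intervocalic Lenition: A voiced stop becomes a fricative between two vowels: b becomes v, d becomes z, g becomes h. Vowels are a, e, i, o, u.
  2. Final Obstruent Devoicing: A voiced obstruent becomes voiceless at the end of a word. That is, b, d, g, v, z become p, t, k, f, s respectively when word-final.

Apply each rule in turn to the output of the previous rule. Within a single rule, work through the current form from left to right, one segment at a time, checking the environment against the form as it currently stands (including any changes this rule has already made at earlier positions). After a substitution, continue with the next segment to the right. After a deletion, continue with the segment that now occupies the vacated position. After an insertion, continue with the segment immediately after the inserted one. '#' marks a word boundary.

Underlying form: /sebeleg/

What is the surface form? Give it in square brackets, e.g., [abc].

1 Intervocalic Lenition: [sebeleg] → [seveleg]
2 Final Obstruent Devoicing: [seveleg] → [sevelek]

[sevelek]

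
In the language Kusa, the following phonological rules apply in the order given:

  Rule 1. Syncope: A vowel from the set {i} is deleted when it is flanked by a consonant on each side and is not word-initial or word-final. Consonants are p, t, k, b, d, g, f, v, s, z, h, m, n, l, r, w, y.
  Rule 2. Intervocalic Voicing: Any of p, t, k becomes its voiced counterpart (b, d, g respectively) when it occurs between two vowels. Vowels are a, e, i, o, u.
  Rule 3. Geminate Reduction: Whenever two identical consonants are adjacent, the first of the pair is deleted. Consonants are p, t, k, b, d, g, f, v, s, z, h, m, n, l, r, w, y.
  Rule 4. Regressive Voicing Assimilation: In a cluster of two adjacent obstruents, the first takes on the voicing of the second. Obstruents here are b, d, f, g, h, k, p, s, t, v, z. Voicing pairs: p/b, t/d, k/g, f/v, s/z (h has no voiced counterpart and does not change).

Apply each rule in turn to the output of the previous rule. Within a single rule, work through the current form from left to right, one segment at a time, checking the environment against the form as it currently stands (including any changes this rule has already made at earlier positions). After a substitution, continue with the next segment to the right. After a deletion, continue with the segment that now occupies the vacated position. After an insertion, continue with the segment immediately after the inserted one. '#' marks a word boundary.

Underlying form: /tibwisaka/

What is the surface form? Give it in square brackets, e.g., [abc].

Rule 1 Syncope: [tibwisaka] → [tbwsaka]
Rule 2 Intervocalic Voicing: [tbwsaka] → [tbwsaga]
Rule 3 Geminate Reduction: no change — [tbwsaga]
Rule 4 Regressive Voicing Assimilation: [tbwsaga] → [dbwsaga]

[dbwsaga]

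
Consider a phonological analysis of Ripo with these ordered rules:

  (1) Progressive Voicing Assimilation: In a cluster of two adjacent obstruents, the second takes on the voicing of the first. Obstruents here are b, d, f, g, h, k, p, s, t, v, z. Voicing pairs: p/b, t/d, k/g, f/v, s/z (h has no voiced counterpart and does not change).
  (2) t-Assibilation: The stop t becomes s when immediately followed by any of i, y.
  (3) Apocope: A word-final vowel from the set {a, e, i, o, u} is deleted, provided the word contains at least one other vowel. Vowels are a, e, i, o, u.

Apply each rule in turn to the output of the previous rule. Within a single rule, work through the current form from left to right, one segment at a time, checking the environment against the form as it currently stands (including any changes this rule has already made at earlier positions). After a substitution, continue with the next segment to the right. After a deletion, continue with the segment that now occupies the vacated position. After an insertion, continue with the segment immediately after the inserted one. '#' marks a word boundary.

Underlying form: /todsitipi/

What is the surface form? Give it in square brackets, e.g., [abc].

(1) Progressive Voicing Assimilation: [todsitipi] → [todzitipi]
(2) t-Assibilation: [todzitipi] → [todzisipi]
(3) Apocope: [todzisipi] → [todzisip]

[todzisip]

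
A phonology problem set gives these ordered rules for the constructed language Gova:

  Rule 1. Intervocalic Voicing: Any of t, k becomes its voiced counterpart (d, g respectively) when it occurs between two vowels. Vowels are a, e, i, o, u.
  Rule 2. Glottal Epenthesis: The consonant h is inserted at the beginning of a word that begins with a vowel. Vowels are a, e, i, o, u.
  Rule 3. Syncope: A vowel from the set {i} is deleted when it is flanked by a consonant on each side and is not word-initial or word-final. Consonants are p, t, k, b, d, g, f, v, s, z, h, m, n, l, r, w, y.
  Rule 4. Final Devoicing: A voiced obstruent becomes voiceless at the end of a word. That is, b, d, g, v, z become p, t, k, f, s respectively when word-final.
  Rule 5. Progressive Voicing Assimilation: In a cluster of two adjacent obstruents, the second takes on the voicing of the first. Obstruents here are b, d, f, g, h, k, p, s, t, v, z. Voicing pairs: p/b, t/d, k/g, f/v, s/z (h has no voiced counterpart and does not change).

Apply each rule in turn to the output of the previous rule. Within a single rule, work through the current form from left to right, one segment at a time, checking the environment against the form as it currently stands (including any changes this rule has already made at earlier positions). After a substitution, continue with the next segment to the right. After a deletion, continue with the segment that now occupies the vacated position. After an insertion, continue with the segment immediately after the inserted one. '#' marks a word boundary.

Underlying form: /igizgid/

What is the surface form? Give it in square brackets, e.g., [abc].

Rule 1 Intervocalic Voicing: no change — [igizgid]
Rule 2 Glottal Epenthesis: [igizgid] → [higizgid]
Rule 3 Syncope: [higizgid] → [hgzgd]
Rule 4 Final Devoicing: [hgzgd] → [hgzgt]
Rule 5 Progressive Voicing Assimilation: [hgzgt] → [hkskt]

[hkskt]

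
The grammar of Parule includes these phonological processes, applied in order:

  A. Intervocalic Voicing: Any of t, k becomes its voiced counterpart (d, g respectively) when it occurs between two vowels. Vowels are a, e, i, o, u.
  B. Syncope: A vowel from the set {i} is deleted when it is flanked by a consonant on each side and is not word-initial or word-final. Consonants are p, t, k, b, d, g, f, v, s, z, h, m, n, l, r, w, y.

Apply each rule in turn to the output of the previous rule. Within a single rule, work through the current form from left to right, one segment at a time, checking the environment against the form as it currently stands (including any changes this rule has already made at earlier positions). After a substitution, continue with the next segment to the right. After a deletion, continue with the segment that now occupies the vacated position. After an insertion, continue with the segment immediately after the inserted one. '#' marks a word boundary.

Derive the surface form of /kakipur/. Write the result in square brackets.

A Intervocalic Voicing: [kakipur] → [kagipur]
B Syncope: [kagipur] → [kagpur]

[kagpur]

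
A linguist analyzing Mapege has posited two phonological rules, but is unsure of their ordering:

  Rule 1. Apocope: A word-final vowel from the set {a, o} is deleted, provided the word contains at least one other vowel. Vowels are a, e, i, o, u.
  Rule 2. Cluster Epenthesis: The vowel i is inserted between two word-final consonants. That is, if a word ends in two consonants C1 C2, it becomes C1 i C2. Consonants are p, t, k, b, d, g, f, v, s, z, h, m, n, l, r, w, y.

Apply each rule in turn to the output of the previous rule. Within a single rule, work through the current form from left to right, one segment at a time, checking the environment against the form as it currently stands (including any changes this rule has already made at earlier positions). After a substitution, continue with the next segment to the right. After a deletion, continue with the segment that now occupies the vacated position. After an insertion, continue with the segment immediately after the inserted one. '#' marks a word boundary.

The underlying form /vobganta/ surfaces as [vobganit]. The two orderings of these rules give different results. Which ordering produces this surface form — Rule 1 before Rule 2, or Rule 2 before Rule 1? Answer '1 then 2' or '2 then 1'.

1 then 2

Order 1 then 2:
  1 Apocope: [vobganta] → [vobgant]
  2 Cluster Epenthesis: [vobgant] → [vobganit]
  result: [vobganit]
Order 2 then 1:
  2 Cluster Epenthesis: no change — [vobganta]
  1 Apocope: [vobganta] → [vobgant]
  result: [vobgant]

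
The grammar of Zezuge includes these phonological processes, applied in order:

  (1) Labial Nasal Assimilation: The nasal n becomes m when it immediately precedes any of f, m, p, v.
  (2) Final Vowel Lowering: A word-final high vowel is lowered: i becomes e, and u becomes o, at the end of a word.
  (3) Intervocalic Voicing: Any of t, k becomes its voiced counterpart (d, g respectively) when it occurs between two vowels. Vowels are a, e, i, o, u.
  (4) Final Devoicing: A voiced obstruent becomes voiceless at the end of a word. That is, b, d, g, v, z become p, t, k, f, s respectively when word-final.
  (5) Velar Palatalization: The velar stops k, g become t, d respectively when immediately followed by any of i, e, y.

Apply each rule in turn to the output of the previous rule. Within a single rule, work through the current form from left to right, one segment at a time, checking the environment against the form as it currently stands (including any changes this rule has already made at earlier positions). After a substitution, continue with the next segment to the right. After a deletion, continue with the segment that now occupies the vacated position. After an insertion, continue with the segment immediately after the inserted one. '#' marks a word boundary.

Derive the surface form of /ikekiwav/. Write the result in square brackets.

(1) Labial Nasal Assimilation: no change — [ikekiwav]
(2) Final Vowel Lowering: no change — [ikekiwav]
(3) Intervocalic Voicing: [ikekiwav] → [igegiwav]
(4) Final Devoicing: [igegiwav] → [igegiwaf]
(5) Velar Palatalization: [igegiwaf] → [idediwaf]

[idediwaf]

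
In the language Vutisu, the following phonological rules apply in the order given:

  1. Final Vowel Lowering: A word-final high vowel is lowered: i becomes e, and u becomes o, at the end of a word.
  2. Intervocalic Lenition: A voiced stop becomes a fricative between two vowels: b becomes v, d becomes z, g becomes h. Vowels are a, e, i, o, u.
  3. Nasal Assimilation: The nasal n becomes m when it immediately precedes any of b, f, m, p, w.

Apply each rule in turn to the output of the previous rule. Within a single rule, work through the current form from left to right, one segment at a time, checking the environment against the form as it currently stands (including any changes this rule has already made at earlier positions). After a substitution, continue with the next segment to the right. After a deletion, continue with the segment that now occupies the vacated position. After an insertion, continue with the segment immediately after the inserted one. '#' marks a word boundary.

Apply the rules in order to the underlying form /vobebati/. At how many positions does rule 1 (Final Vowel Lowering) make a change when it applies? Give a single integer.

1

1 Final Vowel Lowering: [vobebati] → [vobebate]
2 Intervocalic Lenition: [vobebate] → [vovevate]
3 Nasal Assimilation: no change — [vovevate]
Rule 1 changed 1 position(s).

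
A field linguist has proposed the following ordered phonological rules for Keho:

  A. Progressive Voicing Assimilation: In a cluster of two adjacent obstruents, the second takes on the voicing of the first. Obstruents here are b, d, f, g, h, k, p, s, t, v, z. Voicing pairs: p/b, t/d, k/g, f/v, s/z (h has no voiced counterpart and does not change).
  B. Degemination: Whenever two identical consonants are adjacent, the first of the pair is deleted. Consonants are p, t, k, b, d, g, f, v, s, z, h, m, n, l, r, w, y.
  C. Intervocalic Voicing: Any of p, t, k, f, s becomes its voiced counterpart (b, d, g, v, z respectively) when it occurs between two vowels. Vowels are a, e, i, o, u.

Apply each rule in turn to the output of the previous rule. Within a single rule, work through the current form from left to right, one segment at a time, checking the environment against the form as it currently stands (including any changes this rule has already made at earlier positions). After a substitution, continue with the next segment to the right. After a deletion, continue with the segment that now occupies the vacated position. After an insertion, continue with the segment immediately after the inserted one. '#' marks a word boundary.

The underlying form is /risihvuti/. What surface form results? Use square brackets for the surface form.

[rizihfudi]

A Progressive Voicing Assimilation: [risihvuti] → [risihfuti]
B Degemination: no change — [risihfuti]
C Intervocalic Voicing: [risihfuti] → [rizihfudi]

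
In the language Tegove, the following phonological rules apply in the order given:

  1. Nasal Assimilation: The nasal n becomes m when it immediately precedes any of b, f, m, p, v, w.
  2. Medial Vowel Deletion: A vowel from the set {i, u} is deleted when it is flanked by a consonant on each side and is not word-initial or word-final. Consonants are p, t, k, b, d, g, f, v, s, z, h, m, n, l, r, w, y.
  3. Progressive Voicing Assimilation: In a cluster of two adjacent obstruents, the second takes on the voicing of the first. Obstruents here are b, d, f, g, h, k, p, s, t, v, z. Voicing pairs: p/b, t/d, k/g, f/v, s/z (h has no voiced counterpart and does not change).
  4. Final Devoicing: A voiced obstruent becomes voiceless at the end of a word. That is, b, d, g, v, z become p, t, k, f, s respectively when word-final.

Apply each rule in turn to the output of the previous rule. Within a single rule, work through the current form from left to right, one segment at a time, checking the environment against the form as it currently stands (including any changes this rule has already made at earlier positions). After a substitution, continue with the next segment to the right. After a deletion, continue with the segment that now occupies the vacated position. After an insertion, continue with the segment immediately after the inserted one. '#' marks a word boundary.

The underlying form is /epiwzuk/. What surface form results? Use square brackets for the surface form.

1 Nasal Assimilation: no change — [epiwzuk]
2 Medial Vowel Deletion: [epiwzuk] → [epwzk]
3 Progressive Voicing Assimilation: [epwzk] → [epwzg]
4 Final Devoicing: [epwzg] → [epwzk]

[epwzk]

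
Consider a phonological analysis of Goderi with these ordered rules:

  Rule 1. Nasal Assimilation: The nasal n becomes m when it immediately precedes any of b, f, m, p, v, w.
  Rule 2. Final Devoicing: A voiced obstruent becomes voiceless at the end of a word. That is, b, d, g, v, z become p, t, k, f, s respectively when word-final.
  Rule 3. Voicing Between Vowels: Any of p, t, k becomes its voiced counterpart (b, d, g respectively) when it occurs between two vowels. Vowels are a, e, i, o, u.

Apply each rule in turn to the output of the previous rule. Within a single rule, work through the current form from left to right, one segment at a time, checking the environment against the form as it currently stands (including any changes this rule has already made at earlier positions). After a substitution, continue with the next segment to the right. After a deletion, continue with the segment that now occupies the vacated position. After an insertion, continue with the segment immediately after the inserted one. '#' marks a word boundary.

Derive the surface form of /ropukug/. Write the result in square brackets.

Rule 1 Nasal Assimilation: no change — [ropukug]
Rule 2 Final Devoicing: [ropukug] → [ropukuk]
Rule 3 Voicing Between Vowels: [ropukuk] → [robuguk]

[robuguk]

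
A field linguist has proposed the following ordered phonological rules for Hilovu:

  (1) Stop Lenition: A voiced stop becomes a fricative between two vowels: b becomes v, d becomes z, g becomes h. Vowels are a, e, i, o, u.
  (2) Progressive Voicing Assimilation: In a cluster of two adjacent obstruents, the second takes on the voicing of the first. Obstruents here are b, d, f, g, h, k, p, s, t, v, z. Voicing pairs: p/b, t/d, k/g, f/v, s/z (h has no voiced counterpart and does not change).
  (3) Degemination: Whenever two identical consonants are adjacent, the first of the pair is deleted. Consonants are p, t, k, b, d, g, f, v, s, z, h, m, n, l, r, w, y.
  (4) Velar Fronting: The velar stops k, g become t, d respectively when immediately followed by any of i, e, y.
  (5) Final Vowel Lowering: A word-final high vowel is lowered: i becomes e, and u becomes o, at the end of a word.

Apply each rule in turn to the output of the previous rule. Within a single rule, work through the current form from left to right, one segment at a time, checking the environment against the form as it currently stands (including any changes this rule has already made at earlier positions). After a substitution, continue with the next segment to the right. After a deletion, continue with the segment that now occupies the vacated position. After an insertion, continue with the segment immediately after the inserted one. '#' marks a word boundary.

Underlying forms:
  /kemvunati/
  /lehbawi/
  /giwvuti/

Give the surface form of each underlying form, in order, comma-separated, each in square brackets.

[temvunate], [lehpawe], [diwvute]

/kemvunati/:
  (1) Stop Lenition: no change — [kemvunati]
  (2) Progressive Voicing Assimilation: no change — [kemvunati]
  (3) Degemination: no change — [kemvunati]
  (4) Velar Fronting: [kemvunati] → [temvunati]
  (5) Final Vowel Lowering: [temvunati] → [temvunate]
/lehbawi/:
  (1) Stop Lenition: no change — [lehbawi]
  (2) Progressive Voicing Assimilation: [lehbawi] → [lehpawi]
  (3) Degemination: no change — [lehpawi]
  (4) Velar Fronting: no change — [lehpawi]
  (5) Final Vowel Lowering: [lehpawi] → [lehpawe]
/giwvuti/:
  (1) Stop Lenition: no change — [giwvuti]
  (2) Progressive Voicing Assimilation: no change — [giwvuti]
  (3) Degemination: no change — [giwvuti]
  (4) Velar Fronting: [giwvuti] → [diwvuti]
  (5) Final Vowel Lowering: [diwvuti] → [diwvute]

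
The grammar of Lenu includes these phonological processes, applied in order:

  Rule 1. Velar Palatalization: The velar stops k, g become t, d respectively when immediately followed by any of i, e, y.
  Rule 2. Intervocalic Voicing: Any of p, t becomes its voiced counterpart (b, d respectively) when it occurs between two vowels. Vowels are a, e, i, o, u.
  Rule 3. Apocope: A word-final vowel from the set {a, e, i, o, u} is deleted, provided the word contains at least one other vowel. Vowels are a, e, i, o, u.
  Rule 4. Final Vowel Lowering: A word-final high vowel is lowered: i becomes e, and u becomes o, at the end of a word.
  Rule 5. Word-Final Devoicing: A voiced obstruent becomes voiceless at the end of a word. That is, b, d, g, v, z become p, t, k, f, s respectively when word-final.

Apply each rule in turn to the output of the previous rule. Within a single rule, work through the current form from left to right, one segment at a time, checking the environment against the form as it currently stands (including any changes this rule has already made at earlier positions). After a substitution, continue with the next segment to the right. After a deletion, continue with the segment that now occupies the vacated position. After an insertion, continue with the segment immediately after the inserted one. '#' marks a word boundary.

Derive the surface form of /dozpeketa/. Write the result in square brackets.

[dozpedet]

Rule 1 Velar Palatalization: [dozpeketa] → [dozpeteta]
Rule 2 Intervocalic Voicing: [dozpeteta] → [dozpededa]
Rule 3 Apocope: [dozpededa] → [dozpeded]
Rule 4 Final Vowel Lowering: no change — [dozpeded]
Rule 5 Word-Final Devoicing: [dozpeded] → [dozpedet]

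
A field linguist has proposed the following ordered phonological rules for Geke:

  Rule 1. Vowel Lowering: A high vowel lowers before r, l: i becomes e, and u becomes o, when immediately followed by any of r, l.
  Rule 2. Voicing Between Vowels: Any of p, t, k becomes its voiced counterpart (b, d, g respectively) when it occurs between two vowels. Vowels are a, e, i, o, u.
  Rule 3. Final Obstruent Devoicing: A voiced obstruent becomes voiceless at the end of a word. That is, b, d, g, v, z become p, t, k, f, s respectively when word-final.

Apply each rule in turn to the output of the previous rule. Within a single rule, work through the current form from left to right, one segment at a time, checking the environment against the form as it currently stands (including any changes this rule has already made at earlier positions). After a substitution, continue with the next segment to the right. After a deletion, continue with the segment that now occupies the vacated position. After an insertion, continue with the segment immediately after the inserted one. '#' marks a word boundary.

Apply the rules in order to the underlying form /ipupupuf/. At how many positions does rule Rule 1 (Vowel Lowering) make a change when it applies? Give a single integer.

Rule 1 Vowel Lowering: no change — [ipupupuf]
Rule 2 Voicing Between Vowels: [ipupupuf] → [ibububuf]
Rule 3 Final Obstruent Devoicing: no change — [ibububuf]
Rule Rule 1 changed 0 position(s).

0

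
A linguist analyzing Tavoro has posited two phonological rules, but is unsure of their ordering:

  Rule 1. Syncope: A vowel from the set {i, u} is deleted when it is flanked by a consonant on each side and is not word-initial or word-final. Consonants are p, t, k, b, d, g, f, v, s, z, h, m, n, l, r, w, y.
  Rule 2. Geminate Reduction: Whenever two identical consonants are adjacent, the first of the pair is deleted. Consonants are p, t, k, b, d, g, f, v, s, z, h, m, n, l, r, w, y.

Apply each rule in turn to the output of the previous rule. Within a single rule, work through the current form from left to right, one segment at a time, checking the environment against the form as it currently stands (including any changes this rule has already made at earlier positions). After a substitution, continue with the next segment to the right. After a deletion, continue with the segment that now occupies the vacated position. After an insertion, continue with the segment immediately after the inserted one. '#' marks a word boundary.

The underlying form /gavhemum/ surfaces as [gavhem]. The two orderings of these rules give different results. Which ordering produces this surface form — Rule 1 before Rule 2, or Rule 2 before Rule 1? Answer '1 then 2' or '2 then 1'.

Order 1 then 2:
  1 Syncope: [gavhemum] → [gavhemm]
  2 Geminate Reduction: [gavhemm] → [gavhem]
  result: [gavhem]
Order 2 then 1:
  2 Geminate Reduction: no change — [gavhemum]
  1 Syncope: [gavhemum] → [gavhemm]
  result: [gavhemm]

1 then 2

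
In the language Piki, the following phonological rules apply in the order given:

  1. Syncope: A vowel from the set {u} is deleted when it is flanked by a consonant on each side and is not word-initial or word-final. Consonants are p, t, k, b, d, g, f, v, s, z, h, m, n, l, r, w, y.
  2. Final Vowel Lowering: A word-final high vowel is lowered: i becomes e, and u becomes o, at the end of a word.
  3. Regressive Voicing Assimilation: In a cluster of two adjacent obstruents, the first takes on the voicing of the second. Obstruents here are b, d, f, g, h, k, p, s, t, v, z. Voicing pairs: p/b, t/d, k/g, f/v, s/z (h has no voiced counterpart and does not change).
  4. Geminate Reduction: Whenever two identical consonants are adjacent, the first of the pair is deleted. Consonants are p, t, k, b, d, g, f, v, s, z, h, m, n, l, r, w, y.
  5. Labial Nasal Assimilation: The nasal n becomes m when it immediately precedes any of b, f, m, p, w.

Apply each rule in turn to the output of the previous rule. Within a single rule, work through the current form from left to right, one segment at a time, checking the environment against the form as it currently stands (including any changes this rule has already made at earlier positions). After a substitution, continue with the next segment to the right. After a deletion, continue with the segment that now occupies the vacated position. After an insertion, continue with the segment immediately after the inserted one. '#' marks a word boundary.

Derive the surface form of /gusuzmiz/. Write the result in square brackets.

[kzmiz]

1 Syncope: [gusuzmiz] → [gszmiz]
2 Final Vowel Lowering: no change — [gszmiz]
3 Regressive Voicing Assimilation: [gszmiz] → [kzzmiz]
4 Geminate Reduction: [kzzmiz] → [kzmiz]
5 Labial Nasal Assimilation: no change — [kzmiz]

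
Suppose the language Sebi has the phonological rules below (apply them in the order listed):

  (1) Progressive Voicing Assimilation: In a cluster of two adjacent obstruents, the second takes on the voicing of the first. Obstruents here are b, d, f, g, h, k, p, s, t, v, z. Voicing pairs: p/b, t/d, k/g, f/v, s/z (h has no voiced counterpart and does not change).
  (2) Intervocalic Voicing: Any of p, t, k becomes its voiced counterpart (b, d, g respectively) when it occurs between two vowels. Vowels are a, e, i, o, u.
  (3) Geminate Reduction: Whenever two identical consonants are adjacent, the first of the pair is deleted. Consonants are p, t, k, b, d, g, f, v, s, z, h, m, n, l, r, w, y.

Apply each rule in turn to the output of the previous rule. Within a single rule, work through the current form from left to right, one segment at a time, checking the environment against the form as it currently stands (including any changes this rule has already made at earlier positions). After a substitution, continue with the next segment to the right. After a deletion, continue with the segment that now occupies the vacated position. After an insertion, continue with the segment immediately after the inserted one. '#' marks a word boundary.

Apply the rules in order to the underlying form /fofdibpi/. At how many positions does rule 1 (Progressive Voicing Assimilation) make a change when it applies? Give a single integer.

(1) Progressive Voicing Assimilation: [fofdibpi] → [foftibbi]
(2) Intervocalic Voicing: no change — [foftibbi]
(3) Geminate Reduction: [foftibbi] → [foftibi]
Rule 1 changed 2 position(s).

2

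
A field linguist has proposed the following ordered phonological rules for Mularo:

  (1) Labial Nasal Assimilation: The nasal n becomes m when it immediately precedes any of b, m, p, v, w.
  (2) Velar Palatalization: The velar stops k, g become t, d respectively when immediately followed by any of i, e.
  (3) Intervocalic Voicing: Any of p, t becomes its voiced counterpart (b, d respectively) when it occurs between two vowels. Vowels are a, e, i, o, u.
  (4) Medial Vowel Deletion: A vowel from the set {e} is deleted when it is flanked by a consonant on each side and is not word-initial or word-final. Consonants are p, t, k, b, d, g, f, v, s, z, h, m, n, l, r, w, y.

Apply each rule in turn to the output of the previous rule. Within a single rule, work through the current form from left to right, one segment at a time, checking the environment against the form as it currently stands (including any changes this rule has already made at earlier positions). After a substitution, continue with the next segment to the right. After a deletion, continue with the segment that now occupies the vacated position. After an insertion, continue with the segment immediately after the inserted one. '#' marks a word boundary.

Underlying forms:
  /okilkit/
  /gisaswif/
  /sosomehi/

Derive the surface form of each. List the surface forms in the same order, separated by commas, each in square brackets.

/okilkit/:
  (1) Labial Nasal Assimilation: no change — [okilkit]
  (2) Velar Palatalization: [okilkit] → [otiltit]
  (3) Intervocalic Voicing: [otiltit] → [odiltit]
  (4) Medial Vowel Deletion: no change — [odiltit]
/gisaswif/:
  (1) Labial Nasal Assimilation: no change — [gisaswif]
  (2) Velar Palatalization: [gisaswif] → [disaswif]
  (3) Intervocalic Voicing: no change — [disaswif]
  (4) Medial Vowel Deletion: no change — [disaswif]
/sosomehi/:
  (1) Labial Nasal Assimilation: no change — [sosomehi]
  (2) Velar Palatalization: no change — [sosomehi]
  (3) Intervocalic Voicing: no change — [sosomehi]
  (4) Medial Vowel Deletion: [sosomehi] → [sosomhi]

[odiltit], [disaswif], [sosomhi]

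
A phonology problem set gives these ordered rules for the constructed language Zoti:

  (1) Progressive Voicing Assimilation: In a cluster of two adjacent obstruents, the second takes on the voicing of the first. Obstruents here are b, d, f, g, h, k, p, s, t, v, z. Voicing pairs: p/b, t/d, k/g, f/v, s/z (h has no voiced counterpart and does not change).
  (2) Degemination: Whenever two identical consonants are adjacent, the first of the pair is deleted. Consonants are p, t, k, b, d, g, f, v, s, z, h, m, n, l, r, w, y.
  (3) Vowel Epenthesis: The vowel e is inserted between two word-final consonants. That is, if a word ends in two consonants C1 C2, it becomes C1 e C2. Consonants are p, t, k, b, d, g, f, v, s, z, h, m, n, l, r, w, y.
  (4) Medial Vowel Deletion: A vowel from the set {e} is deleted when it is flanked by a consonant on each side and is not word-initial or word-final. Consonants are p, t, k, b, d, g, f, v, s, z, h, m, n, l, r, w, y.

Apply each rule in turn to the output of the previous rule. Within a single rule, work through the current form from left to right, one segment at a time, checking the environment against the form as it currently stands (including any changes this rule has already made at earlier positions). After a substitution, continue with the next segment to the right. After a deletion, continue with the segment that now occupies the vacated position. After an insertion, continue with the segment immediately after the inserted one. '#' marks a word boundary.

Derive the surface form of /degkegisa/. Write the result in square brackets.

[dggisa]

(1) Progressive Voicing Assimilation: [degkegisa] → [deggegisa]
(2) Degemination: [deggegisa] → [degegisa]
(3) Vowel Epenthesis: no change — [degegisa]
(4) Medial Vowel Deletion: [degegisa] → [dggisa]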